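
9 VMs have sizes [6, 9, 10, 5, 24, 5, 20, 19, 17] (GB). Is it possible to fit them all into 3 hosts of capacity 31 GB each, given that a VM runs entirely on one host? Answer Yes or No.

No

Total = 115 GB; ⌈115/31⌉ = 4.
At least 4 hosts are required, but only 3 are allowed.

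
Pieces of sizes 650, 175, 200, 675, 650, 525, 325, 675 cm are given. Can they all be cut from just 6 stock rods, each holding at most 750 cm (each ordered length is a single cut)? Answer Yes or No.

A valid assignment using 6 stock rods:
  stock rod 1: 675 = 675
  stock rod 2: 675 = 675
  stock rod 3: 650 = 650
  stock rod 4: 650 = 650
  stock rod 5: 525 + 200 = 725
  stock rod 6: 325 + 175 = 500
Every load is within 750 cm, so 6 stock rods suffice.

Yes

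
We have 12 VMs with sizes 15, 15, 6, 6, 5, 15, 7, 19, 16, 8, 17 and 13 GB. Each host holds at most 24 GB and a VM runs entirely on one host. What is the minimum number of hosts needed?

7

Total = 19 + 17 + 16 + 15 + 15 + 15 + 13 + 8 + 7 + 6 + 6 + 5 = 142 GB.
Lower bound: ⌈142/24⌉ = 6 hosts.
Also, 7 VMs each exceed 12 GB, and no two of those can share a host, so at least 7 hosts are needed.
A packing using 7 hosts:
  host 1: 19 + 5 = 24
  host 2: 17 + 7 = 24
  host 3: 16 + 8 = 24
  host 4: 15 + 6 = 21
  host 5: 15 + 6 = 21
  host 6: 15 = 15
  host 7: 13 = 13
This matches the lower bound, so 7 is optimal.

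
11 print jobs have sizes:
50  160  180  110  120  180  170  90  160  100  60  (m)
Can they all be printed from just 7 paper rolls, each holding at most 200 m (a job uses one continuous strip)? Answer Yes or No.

No

Total = 1380 m; ⌈1380/200⌉ = 7.
The bound of 7 does not rule out 7, but exhaustive search shows no assignment into 7 paper rolls of capacity 200 m exists — the minimum is 8.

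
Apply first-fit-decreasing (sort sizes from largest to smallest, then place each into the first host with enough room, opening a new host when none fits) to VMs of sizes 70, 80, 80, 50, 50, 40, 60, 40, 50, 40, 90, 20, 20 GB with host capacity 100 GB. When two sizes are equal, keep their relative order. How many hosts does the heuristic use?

Sorted descending: 90, 80, 80, 70, 60, 50, 50, 50, 40, 40, 40, 20, 20.
  90 → host 1 (new)  [load 90/100]
  80 → host 2 (new)  [load 80/100]
  80 → host 3 (new)  [load 80/100]
  70 → host 4 (new)  [load 70/100]
  60 → host 5 (new)  [load 60/100]
  50 → host 6 (new)  [load 50/100]
  50 → host 6  [load 100/100]
  50 → host 7 (new)  [load 50/100]
  40 → host 5  [load 100/100]
  40 → host 7  [load 90/100]
  40 → host 8 (new)  [load 40/100]
  20 → host 2  [load 100/100]
  20 → host 3  [load 100/100]
8 hosts opened.

8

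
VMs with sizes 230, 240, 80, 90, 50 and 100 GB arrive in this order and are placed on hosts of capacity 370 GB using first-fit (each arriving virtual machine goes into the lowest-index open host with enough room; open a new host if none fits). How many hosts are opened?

3

  230 → host 1 (new)  [load 230/370]
  240 → host 2 (new)  [load 240/370]
  80 → host 1  [load 310/370]
  90 → host 2  [load 330/370]
  50 → host 1  [load 360/370]
  100 → host 3 (new)  [load 100/370]
3 hosts opened.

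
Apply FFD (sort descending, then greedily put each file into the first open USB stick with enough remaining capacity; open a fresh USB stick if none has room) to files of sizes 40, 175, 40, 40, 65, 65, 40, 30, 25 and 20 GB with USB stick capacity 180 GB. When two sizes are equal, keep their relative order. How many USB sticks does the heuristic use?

Sorted descending: 175, 65, 65, 40, 40, 40, 40, 30, 25, 20.
  175 → USB stick 1 (new)  [load 175/180]
  65 → USB stick 2 (new)  [load 65/180]
  65 → USB stick 2  [load 130/180]
  40 → USB stick 2  [load 170/180]
  40 → USB stick 3 (new)  [load 40/180]
  40 → USB stick 3  [load 80/180]
  40 → USB stick 3  [load 120/180]
  30 → USB stick 3  [load 150/180]
  25 → USB stick 3  [load 175/180]
  20 → USB stick 4 (new)  [load 20/180]
4 USB sticks opened.

4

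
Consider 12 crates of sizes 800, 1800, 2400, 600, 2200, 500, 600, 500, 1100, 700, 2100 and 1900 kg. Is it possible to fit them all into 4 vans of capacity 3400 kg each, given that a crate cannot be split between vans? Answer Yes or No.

No

Total = 15200 kg; ⌈15200/3400⌉ = 5.
At least 5 vans are required, but only 4 are allowed.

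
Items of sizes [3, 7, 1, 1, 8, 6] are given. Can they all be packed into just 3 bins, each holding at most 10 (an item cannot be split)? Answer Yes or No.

A valid assignment using 3 bins:
  bin 1: 8 + 1 + 1 = 10
  bin 2: 7 + 3 = 10
  bin 3: 6 = 6
Every load is within 10, so 3 bins suffice.

Yes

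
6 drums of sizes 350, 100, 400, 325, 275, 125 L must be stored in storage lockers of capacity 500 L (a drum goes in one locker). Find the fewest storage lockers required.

Total = 400 + 350 + 325 + 275 + 125 + 100 = 1575 L.
Lower bound: ⌈1575/500⌉ = 4 storage lockers.
A packing using 4 storage lockers:
  locker 1: 400 + 100 = 500
  locker 2: 350 + 125 = 475
  locker 3: 325 = 325
  locker 4: 275 = 275
This matches the lower bound, so 4 is optimal.

4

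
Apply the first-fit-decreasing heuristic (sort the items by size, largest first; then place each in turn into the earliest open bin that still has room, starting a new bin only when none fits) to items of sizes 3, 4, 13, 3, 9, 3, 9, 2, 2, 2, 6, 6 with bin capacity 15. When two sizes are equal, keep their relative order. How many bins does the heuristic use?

Sorted descending: 13, 9, 9, 6, 6, 4, 3, 3, 3, 2, 2, 2.
  13 → bin 1 (new)  [load 13/15]
  9 → bin 2 (new)  [load 9/15]
  9 → bin 3 (new)  [load 9/15]
  6 → bin 2  [load 15/15]
  6 → bin 3  [load 15/15]
  4 → bin 4 (new)  [load 4/15]
  3 → bin 4  [load 7/15]
  3 → bin 4  [load 10/15]
  3 → bin 4  [load 13/15]
  2 → bin 1  [load 15/15]
  2 → bin 4  [load 15/15]
  2 → bin 5 (new)  [load 2/15]
5 bins opened.

5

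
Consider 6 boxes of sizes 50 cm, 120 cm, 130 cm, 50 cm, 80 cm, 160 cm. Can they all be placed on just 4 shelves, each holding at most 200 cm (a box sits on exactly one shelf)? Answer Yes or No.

Yes

A valid assignment using 4 shelves:
  shelf 1: 160 = 160
  shelf 2: 130 + 50 = 180
  shelf 3: 120 + 80 = 200
  shelf 4: 50 = 50
Every load is within 200 cm, so 4 shelves suffice.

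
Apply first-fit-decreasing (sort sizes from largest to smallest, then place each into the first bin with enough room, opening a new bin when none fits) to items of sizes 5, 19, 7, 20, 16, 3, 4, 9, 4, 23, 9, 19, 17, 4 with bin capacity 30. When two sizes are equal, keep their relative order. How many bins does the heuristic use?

6

Sorted descending: 23, 20, 19, 19, 17, 16, 9, 9, 7, 5, 4, 4, 4, 3.
  23 → bin 1 (new)  [load 23/30]
  20 → bin 2 (new)  [load 20/30]
  19 → bin 3 (new)  [load 19/30]
  19 → bin 4 (new)  [load 19/30]
  17 → bin 5 (new)  [load 17/30]
  16 → bin 6 (new)  [load 16/30]
  9 → bin 2  [load 29/30]
  9 → bin 3  [load 28/30]
  7 → bin 1  [load 30/30]
  5 → bin 4  [load 24/30]
  4 → bin 4  [load 28/30]
  4 → bin 5  [load 21/30]
  4 → bin 5  [load 25/30]
  3 → bin 5  [load 28/30]
6 bins opened.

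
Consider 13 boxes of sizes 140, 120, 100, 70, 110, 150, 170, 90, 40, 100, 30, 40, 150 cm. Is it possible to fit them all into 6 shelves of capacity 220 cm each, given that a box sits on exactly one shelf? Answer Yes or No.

No

Total = 1310 cm; ⌈1310/220⌉ = 6.
The bound of 6 does not rule out 6, but exhaustive search shows no assignment into 6 shelves of capacity 220 cm exists — the minimum is 7.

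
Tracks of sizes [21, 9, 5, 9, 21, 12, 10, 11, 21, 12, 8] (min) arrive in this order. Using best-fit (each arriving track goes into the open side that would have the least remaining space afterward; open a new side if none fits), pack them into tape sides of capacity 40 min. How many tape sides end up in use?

4

  21 → side 1 (new)  [load 21/40]
  9 → side 1  [load 30/40]
  5 → side 1  [load 35/40]
  9 → side 2 (new)  [load 9/40]
  21 → side 2  [load 30/40]
  12 → side 3 (new)  [load 12/40]
  10 → side 2  [load 40/40]
  11 → side 3  [load 23/40]
  21 → side 4 (new)  [load 21/40]
  12 → side 3  [load 35/40]
  8 → side 4  [load 29/40]
4 tape sides opened.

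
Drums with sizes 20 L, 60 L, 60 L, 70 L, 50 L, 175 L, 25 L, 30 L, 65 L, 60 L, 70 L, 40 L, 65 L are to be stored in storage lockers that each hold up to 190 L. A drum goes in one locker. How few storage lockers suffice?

5

Total = 175 + 70 + 70 + 65 + 65 + 60 + 60 + 60 + 50 + 40 + 30 + 25 + 20 = 790 L.
Lower bound: ⌈790/190⌉ = 5 storage lockers.
A packing using 5 storage lockers:
  locker 1: 175 = 175
  locker 2: 70 + 70 + 50 = 190
  locker 3: 65 + 65 + 60 = 190
  locker 4: 60 + 60 + 40 + 30 = 190
  locker 5: 25 + 20 = 45
This matches the lower bound, so 5 is optimal.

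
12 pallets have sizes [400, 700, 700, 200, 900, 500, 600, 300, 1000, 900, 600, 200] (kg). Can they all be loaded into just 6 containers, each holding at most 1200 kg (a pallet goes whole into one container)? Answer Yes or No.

A valid assignment using 6 containers:
  container 1: 1000 + 200 = 1200
  container 2: 900 + 300 = 1200
  container 3: 900 + 200 = 1100
  container 4: 700 + 500 = 1200
  container 5: 700 + 400 = 1100
  container 6: 600 + 600 = 1200
Every load is within 1200 kg, so 6 containers suffice.

Yes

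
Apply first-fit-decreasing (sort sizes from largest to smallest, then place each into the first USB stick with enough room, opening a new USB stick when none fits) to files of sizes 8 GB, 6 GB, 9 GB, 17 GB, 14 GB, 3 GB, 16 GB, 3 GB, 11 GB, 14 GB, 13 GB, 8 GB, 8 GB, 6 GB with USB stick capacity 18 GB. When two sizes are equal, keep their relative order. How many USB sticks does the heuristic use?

9

Sorted descending: 17, 16, 14, 14, 13, 11, 9, 8, 8, 8, 6, 6, 3, 3.
  17 → USB stick 1 (new)  [load 17/18]
  16 → USB stick 2 (new)  [load 16/18]
  14 → USB stick 3 (new)  [load 14/18]
  14 → USB stick 4 (new)  [load 14/18]
  13 → USB stick 5 (new)  [load 13/18]
  11 → USB stick 6 (new)  [load 11/18]
  9 → USB stick 7 (new)  [load 9/18]
  8 → USB stick 7  [load 17/18]
  8 → USB stick 8 (new)  [load 8/18]
  8 → USB stick 8  [load 16/18]
  6 → USB stick 6  [load 17/18]
  6 → USB stick 9 (new)  [load 6/18]
  3 → USB stick 3  [load 17/18]
  3 → USB stick 4  [load 17/18]
9 USB sticks opened.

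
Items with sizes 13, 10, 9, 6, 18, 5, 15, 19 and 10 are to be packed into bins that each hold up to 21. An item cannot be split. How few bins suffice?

6

Total = 19 + 18 + 15 + 13 + 10 + 10 + 9 + 6 + 5 = 105.
Lower bound: ⌈105/21⌉ = 5 bins.
A packing using 6 bins:
  bin 1: 19 = 19
  bin 2: 18 = 18
  bin 3: 15 + 6 = 21
  bin 4: 13 + 5 = 18
  bin 5: 10 + 10 = 20
  bin 6: 9 = 9
No arrangement into 5 bins stays within capacity, so 6 is optimal.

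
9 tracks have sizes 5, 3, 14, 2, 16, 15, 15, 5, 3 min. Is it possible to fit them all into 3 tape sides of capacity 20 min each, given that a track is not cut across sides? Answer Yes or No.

No

Total = 78 min; ⌈78/20⌉ = 4.
At least 4 tape sides are required, but only 3 are allowed.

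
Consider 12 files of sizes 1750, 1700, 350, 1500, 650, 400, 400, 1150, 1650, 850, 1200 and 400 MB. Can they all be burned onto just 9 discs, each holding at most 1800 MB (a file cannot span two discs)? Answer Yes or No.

Yes

A valid assignment using 8 discs:
  disc 1: 1750 = 1750
  disc 2: 1700 = 1700
  disc 3: 1650 = 1650
  disc 4: 1500 = 1500
  disc 5: 1200 + 400 = 1600
  disc 6: 1150 + 650 = 1800
  disc 7: 850 + 400 + 400 = 1650
  disc 8: 350 = 350
That uses only 8 ≤ 9, so 9 discs are enough.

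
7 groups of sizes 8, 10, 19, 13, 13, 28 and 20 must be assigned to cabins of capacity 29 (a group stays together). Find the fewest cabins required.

4

Total = 28 + 20 + 19 + 13 + 13 + 10 + 8 = 111.
Lower bound: ⌈111/29⌉ = 4 cabins.
A packing using 4 cabins:
  cabin 1: 28 = 28
  cabin 2: 20 + 8 = 28
  cabin 3: 19 + 10 = 29
  cabin 4: 13 + 13 = 26
This matches the lower bound, so 4 is optimal.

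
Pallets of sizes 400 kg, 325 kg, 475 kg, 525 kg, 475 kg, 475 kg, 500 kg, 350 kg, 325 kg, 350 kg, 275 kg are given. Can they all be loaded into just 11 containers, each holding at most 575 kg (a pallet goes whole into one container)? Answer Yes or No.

A valid assignment using 11 containers:
  container 1: 525 = 525
  container 2: 500 = 500
  container 3: 475 = 475
  container 4: 475 = 475
  container 5: 475 = 475
  container 6: 400 = 400
  container 7: 350 = 350
  container 8: 350 = 350
  container 9: 325 = 325
  container 10: 325 = 325
  container 11: 275 = 275
Every load is within 575 kg, so 11 containers suffice.

Yes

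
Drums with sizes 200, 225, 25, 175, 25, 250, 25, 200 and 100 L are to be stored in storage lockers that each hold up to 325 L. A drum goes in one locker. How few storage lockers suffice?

Total = 250 + 225 + 200 + 200 + 175 + 100 + 25 + 25 + 25 = 1225 L.
Lower bound: ⌈1225/325⌉ = 4 storage lockers.
Also, 5 drums each exceed 325/2 L, and no two of those can share a locker, so at least 5 storage lockers are needed.
A packing using 5 storage lockers:
  locker 1: 250 + 25 + 25 + 25 = 325
  locker 2: 225 + 100 = 325
  locker 3: 200 = 200
  locker 4: 200 = 200
  locker 5: 175 = 175
This matches the lower bound, so 5 is optimal.

5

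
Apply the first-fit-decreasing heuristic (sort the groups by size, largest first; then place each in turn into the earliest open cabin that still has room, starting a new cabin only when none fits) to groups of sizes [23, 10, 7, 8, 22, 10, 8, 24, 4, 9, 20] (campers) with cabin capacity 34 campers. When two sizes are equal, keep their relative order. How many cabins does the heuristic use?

Sorted descending: 24, 23, 22, 20, 10, 10, 9, 8, 8, 7, 4.
  24 → cabin 1 (new)  [load 24/34]
  23 → cabin 2 (new)  [load 23/34]
  22 → cabin 3 (new)  [load 22/34]
  20 → cabin 4 (new)  [load 20/34]
  10 → cabin 1  [load 34/34]
  10 → cabin 2  [load 33/34]
  9 → cabin 3  [load 31/34]
  8 → cabin 4  [load 28/34]
  8 → cabin 5 (new)  [load 8/34]
  7 → cabin 5  [load 15/34]
  4 → cabin 4  [load 32/34]
5 cabins opened.

5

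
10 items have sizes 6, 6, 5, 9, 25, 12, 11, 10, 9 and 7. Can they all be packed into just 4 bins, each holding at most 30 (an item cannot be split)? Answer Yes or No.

Yes

A valid assignment using 4 bins:
  bin 1: 25 + 5 = 30
  bin 2: 12 + 11 + 7 = 30
  bin 3: 10 + 9 + 9 = 28
  bin 4: 6 + 6 = 12
Every load is within 30, so 4 bins suffice.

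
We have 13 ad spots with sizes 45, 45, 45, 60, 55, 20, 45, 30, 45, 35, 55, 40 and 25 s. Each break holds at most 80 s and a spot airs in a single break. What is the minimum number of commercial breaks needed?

9

Total = 60 + 55 + 55 + 45 + 45 + 45 + 45 + 45 + 40 + 35 + 30 + 25 + 20 = 545 s.
Lower bound: ⌈545/80⌉ = 7 commercial breaks.
Also, 8 ad spots each exceed 40 s, and no two of those can share a break, so at least 8 commercial breaks are needed.
A packing using 9 commercial breaks:
  break 1: 60 + 20 = 80
  break 2: 55 + 25 = 80
  break 3: 55 = 55
  break 4: 45 + 35 = 80
  break 5: 45 + 30 = 75
  break 6: 45 = 45
  break 7: 45 = 45
  break 8: 45 = 45
  break 9: 40 = 40
No arrangement into 8 commercial breaks stays within capacity, so 9 is optimal.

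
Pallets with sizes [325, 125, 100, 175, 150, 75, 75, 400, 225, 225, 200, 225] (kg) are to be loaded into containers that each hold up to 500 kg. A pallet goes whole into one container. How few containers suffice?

5

Total = 400 + 325 + 225 + 225 + 225 + 200 + 175 + 150 + 125 + 100 + 75 + 75 = 2300 kg.
Lower bound: ⌈2300/500⌉ = 5 containers.
A packing using 5 containers:
  container 1: 400 + 100 = 500
  container 2: 325 + 175 = 500
  container 3: 225 + 225 = 450
  container 4: 225 + 200 + 75 = 500
  container 5: 150 + 125 + 75 = 350
This matches the lower bound, so 5 is optimal.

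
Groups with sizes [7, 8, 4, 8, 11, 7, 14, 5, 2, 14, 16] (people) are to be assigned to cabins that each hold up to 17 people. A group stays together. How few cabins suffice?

7

Total = 16 + 14 + 14 + 11 + 8 + 8 + 7 + 7 + 5 + 4 + 2 = 96 people.
Lower bound: ⌈96/17⌉ = 6 cabins.
A packing using 7 cabins:
  cabin 1: 16 = 16
  cabin 2: 14 + 2 = 16
  cabin 3: 14 = 14
  cabin 4: 11 + 5 = 16
  cabin 5: 8 + 8 = 16
  cabin 6: 7 + 7 = 14
  cabin 7: 4 = 4
No arrangement into 6 cabins stays within capacity, so 7 is optimal.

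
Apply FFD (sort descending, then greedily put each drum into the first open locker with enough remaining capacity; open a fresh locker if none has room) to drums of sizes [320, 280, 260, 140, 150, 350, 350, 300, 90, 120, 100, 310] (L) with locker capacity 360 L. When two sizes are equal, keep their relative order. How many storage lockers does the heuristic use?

9

Sorted descending: 350, 350, 320, 310, 300, 280, 260, 150, 140, 120, 100, 90.
  350 → locker 1 (new)  [load 350/360]
  350 → locker 2 (new)  [load 350/360]
  320 → locker 3 (new)  [load 320/360]
  310 → locker 4 (new)  [load 310/360]
  300 → locker 5 (new)  [load 300/360]
  280 → locker 6 (new)  [load 280/360]
  260 → locker 7 (new)  [load 260/360]
  150 → locker 8 (new)  [load 150/360]
  140 → locker 8  [load 290/360]
  120 → locker 9 (new)  [load 120/360]
  100 → locker 7  [load 360/360]
  90 → locker 9  [load 210/360]
9 storage lockers opened.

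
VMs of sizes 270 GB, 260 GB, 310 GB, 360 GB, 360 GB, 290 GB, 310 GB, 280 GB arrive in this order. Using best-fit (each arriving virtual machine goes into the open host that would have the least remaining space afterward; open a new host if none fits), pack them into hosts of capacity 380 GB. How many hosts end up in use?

8

  270 → host 1 (new)  [load 270/380]
  260 → host 2 (new)  [load 260/380]
  310 → host 3 (new)  [load 310/380]
  360 → host 4 (new)  [load 360/380]
  360 → host 5 (new)  [load 360/380]
  290 → host 6 (new)  [load 290/380]
  310 → host 7 (new)  [load 310/380]
  280 → host 8 (new)  [load 280/380]
8 hosts opened.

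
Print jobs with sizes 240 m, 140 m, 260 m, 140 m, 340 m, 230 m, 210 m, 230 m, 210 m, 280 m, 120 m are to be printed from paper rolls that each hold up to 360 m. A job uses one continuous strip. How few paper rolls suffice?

Total = 340 + 280 + 260 + 240 + 230 + 230 + 210 + 210 + 140 + 140 + 120 = 2400 m.
Lower bound: ⌈2400/360⌉ = 7 paper rolls.
Also, 8 print jobs each exceed 180 m, and no two of those can share a roll, so at least 8 paper rolls are needed.
A packing using 8 paper rolls:
  roll 1: 340 = 340
  roll 2: 280 = 280
  roll 3: 260 = 260
  roll 4: 240 + 120 = 360
  roll 5: 230 = 230
  roll 6: 230 = 230
  roll 7: 210 + 140 = 350
  roll 8: 210 + 140 = 350
This matches the lower bound, so 8 is optimal.

8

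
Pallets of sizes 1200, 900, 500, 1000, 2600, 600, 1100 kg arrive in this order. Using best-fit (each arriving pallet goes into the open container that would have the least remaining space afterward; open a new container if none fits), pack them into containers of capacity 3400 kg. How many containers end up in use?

  1200 → container 1 (new)  [load 1200/3400]
  900 → container 1  [load 2100/3400]
  500 → container 1  [load 2600/3400]
  1000 → container 2 (new)  [load 1000/3400]
  2600 → container 3 (new)  [load 2600/3400]
  600 → container 1  [load 3200/3400]
  1100 → container 2  [load 2100/3400]
3 containers opened.

3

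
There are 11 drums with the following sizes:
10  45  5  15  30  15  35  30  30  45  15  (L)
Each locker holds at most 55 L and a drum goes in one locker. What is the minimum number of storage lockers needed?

6

Total = 45 + 45 + 35 + 30 + 30 + 30 + 15 + 15 + 15 + 10 + 5 = 275 L.
Lower bound: ⌈275/55⌉ = 5 storage lockers.
Also, 6 drums each exceed 55/2 L, and no two of those can share a locker, so at least 6 storage lockers are needed.
A packing using 6 storage lockers:
  locker 1: 45 + 10 = 55
  locker 2: 45 + 5 = 50
  locker 3: 35 + 15 = 50
  locker 4: 30 + 15 = 45
  locker 5: 30 + 15 = 45
  locker 6: 30 = 30
This matches the lower bound, so 6 is optimal.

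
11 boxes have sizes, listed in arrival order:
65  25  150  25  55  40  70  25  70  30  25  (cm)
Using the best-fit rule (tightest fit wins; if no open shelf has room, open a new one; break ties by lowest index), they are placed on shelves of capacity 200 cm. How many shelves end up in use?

  65 → shelf 1 (new)  [load 65/200]
  25 → shelf 1  [load 90/200]
  150 → shelf 2 (new)  [load 150/200]
  25 → shelf 2  [load 175/200]
  55 → shelf 1  [load 145/200]
  40 → shelf 1  [load 185/200]
  70 → shelf 3 (new)  [load 70/200]
  25 → shelf 2  [load 200/200]
  70 → shelf 3  [load 140/200]
  30 → shelf 3  [load 170/200]
  25 → shelf 3  [load 195/200]
3 shelves opened.

3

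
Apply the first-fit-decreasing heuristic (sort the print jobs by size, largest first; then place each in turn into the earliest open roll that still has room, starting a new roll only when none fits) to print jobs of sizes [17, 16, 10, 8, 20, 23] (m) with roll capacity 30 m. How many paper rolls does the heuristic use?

4

Sorted descending: 23, 20, 17, 16, 10, 8.
  23 → roll 1 (new)  [load 23/30]
  20 → roll 2 (new)  [load 20/30]
  17 → roll 3 (new)  [load 17/30]
  16 → roll 4 (new)  [load 16/30]
  10 → roll 2  [load 30/30]
  8 → roll 3  [load 25/30]
4 paper rolls opened.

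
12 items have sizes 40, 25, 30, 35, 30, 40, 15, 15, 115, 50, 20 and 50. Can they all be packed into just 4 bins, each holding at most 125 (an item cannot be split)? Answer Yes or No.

Yes

A valid assignment using 4 bins:
  bin 1: 115 = 115
  bin 2: 50 + 50 + 25 = 125
  bin 3: 40 + 40 + 35 = 115
  bin 4: 30 + 30 + 20 + 15 + 15 = 110
Every load is within 125, so 4 bins suffice.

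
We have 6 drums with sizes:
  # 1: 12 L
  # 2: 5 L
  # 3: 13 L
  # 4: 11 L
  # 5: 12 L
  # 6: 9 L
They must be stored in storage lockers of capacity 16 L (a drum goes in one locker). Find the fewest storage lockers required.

Total = 13 + 12 + 12 + 11 + 9 + 5 = 62 L.
Lower bound: ⌈62/16⌉ = 4 storage lockers.
Also, 5 drums each exceed 8 L, and no two of those can share a locker, so at least 5 storage lockers are needed.
A packing using 5 storage lockers:
  locker 1: 13 = 13
  locker 2: 12 = 12
  locker 3: 12 = 12
  locker 4: 11 + 5 = 16
  locker 5: 9 = 9
This matches the lower bound, so 5 is optimal.

5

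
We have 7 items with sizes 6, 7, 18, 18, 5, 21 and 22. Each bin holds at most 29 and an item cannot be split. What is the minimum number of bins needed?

Total = 22 + 21 + 18 + 18 + 7 + 6 + 5 = 97.
Lower bound: ⌈97/29⌉ = 4 bins.
A packing using 4 bins:
  bin 1: 22 + 7 = 29
  bin 2: 21 + 6 = 27
  bin 3: 18 + 5 = 23
  bin 4: 18 = 18
This matches the lower bound, so 4 is optimal.

4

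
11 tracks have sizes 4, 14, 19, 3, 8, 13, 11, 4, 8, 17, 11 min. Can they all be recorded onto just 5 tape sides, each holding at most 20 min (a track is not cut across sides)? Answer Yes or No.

No

Total = 112 min; ⌈112/20⌉ = 6.
At least 6 tape sides are required, but only 5 are allowed.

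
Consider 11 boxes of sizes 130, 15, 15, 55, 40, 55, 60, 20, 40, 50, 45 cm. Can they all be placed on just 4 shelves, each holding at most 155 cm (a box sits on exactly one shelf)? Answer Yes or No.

A valid assignment using 4 shelves:
  shelf 1: 130 + 20 = 150
  shelf 2: 60 + 55 + 40 = 155
  shelf 3: 55 + 50 + 45 = 150
  shelf 4: 40 + 15 + 15 = 70
Every load is within 155 cm, so 4 shelves suffice.

Yes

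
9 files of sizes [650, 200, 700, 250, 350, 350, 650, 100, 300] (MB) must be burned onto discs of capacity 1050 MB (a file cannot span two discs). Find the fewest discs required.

4

Total = 700 + 650 + 650 + 350 + 350 + 300 + 250 + 200 + 100 = 3550 MB.
Lower bound: ⌈3550/1050⌉ = 4 discs.
A packing using 4 discs:
  disc 1: 700 + 350 = 1050
  disc 2: 650 + 350 = 1000
  disc 3: 650 + 300 + 100 = 1050
  disc 4: 250 + 200 = 450
This matches the lower bound, so 4 is optimal.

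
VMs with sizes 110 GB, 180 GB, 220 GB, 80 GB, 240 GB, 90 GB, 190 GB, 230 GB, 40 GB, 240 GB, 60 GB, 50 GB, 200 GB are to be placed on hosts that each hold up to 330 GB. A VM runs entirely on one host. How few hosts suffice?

7

Total = 240 + 240 + 230 + 220 + 200 + 190 + 180 + 110 + 90 + 80 + 60 + 50 + 40 = 1930 GB.
Lower bound: ⌈1930/330⌉ = 6 hosts.
Also, 7 VMs each exceed 165 GB, and no two of those can share a host, so at least 7 hosts are needed.
A packing using 7 hosts:
  host 1: 240 + 90 = 330
  host 2: 240 + 80 = 320
  host 3: 230 + 60 + 40 = 330
  host 4: 220 + 110 = 330
  host 5: 200 + 50 = 250
  host 6: 190 = 190
  host 7: 180 = 180
This matches the lower bound, so 7 is optimal.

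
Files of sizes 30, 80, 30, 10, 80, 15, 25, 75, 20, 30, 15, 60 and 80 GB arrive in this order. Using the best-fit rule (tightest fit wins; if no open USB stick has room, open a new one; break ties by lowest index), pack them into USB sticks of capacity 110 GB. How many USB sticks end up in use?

6

  30 → USB stick 1 (new)  [load 30/110]
  80 → USB stick 1  [load 110/110]
  30 → USB stick 2 (new)  [load 30/110]
  10 → USB stick 2  [load 40/110]
  80 → USB stick 3 (new)  [load 80/110]
  15 → USB stick 3  [load 95/110]
  25 → USB stick 2  [load 65/110]
  75 → USB stick 4 (new)  [load 75/110]
  20 → USB stick 4  [load 95/110]
  30 → USB stick 2  [load 95/110]
  15 → USB stick 2  [load 110/110]
  60 → USB stick 5 (new)  [load 60/110]
  80 → USB stick 6 (new)  [load 80/110]
6 USB sticks opened.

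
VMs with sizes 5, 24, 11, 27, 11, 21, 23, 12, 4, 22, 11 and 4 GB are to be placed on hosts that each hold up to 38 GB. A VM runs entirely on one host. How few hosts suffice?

5

Total = 27 + 24 + 23 + 22 + 21 + 12 + 11 + 11 + 11 + 5 + 4 + 4 = 175 GB.
Lower bound: ⌈175/38⌉ = 5 hosts.
A packing using 5 hosts:
  host 1: 27 + 11 = 38
  host 2: 24 + 12 = 36
  host 3: 23 + 11 + 4 = 38
  host 4: 22 + 11 + 5 = 38
  host 5: 21 + 4 = 25
This matches the lower bound, so 5 is optimal.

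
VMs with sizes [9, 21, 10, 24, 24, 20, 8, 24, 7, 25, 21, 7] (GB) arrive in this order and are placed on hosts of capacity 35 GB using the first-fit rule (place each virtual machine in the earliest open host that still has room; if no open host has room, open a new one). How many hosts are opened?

  9 → host 1 (new)  [load 9/35]
  21 → host 1  [load 30/35]
  10 → host 2 (new)  [load 10/35]
  24 → host 2  [load 34/35]
  24 → host 3 (new)  [load 24/35]
  20 → host 4 (new)  [load 20/35]
  8 → host 3  [load 32/35]
  24 → host 5 (new)  [load 24/35]
  7 → host 4  [load 27/35]
  25 → host 6 (new)  [load 25/35]
  21 → host 7 (new)  [load 21/35]
  7 → host 4  [load 34/35]
7 hosts opened.

7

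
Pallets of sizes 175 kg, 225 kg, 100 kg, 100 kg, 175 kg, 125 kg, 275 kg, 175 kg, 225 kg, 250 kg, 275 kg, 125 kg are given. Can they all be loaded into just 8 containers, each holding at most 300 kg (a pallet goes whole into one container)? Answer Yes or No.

Total = 2225 kg; ⌈2225/300⌉ = 8.
The bound of 8 does not rule out 8, but exhaustive search shows no assignment into 8 containers of capacity 300 kg exists — the minimum is 9.

No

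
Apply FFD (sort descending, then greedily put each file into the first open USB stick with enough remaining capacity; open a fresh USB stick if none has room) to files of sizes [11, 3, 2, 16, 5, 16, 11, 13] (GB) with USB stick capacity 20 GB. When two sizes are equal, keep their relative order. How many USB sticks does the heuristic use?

Sorted descending: 16, 16, 13, 11, 11, 5, 3, 2.
  16 → USB stick 1 (new)  [load 16/20]
  16 → USB stick 2 (new)  [load 16/20]
  13 → USB stick 3 (new)  [load 13/20]
  11 → USB stick 4 (new)  [load 11/20]
  11 → USB stick 5 (new)  [load 11/20]
  5 → USB stick 3  [load 18/20]
  3 → USB stick 1  [load 19/20]
  2 → USB stick 2  [load 18/20]
5 USB sticks opened.

5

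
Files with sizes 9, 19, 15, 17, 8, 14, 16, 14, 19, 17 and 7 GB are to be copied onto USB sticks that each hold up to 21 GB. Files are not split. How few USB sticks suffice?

Total = 19 + 19 + 17 + 17 + 16 + 15 + 14 + 14 + 9 + 8 + 7 = 155 GB.
Lower bound: ⌈155/21⌉ = 8 USB sticks.
A packing using 9 USB sticks:
  USB stick 1: 19 = 19
  USB stick 2: 19 = 19
  USB stick 3: 17 = 17
  USB stick 4: 17 = 17
  USB stick 5: 16 = 16
  USB stick 6: 15 = 15
  USB stick 7: 14 + 7 = 21
  USB stick 8: 14 = 14
  USB stick 9: 9 + 8 = 17
No arrangement into 8 USB sticks stays within capacity, so 9 is optimal.

9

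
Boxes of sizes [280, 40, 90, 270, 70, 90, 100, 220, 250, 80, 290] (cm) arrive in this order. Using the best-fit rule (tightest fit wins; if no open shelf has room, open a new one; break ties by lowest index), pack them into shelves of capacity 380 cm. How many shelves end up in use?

  280 → shelf 1 (new)  [load 280/380]
  40 → shelf 1  [load 320/380]
  90 → shelf 2 (new)  [load 90/380]
  270 → shelf 2  [load 360/380]
  70 → shelf 3 (new)  [load 70/380]
  90 → shelf 3  [load 160/380]
  100 → shelf 3  [load 260/380]
  220 → shelf 4 (new)  [load 220/380]
  250 → shelf 5 (new)  [load 250/380]
  80 → shelf 3  [load 340/380]
  290 → shelf 6 (new)  [load 290/380]
6 shelves opened.

6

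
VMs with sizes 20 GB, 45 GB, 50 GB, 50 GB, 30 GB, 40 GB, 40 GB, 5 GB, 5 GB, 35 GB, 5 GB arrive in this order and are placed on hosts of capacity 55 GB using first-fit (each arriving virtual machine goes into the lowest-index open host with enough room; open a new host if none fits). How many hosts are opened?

7

  20 → host 1 (new)  [load 20/55]
  45 → host 2 (new)  [load 45/55]
  50 → host 3 (new)  [load 50/55]
  50 → host 4 (new)  [load 50/55]
  30 → host 1  [load 50/55]
  40 → host 5 (new)  [load 40/55]
  40 → host 6 (new)  [load 40/55]
  5 → host 1  [load 55/55]
  5 → host 2  [load 50/55]
  35 → host 7 (new)  [load 35/55]
  5 → host 2  [load 55/55]
7 hosts opened.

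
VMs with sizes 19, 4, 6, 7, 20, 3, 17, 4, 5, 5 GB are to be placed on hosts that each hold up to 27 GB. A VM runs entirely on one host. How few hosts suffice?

Total = 20 + 19 + 17 + 7 + 6 + 5 + 5 + 4 + 4 + 3 = 90 GB.
Lower bound: ⌈90/27⌉ = 4 hosts.
A packing using 4 hosts:
  host 1: 20 + 7 = 27
  host 2: 19 + 6 = 25
  host 3: 17 + 5 + 5 = 27
  host 4: 4 + 4 + 3 = 11
This matches the lower bound, so 4 is optimal.

4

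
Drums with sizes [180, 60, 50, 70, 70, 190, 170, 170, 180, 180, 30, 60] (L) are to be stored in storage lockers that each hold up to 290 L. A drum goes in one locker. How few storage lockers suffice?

6

Total = 190 + 180 + 180 + 180 + 170 + 170 + 70 + 70 + 60 + 60 + 50 + 30 = 1410 L.
Lower bound: ⌈1410/290⌉ = 5 storage lockers.
Also, 6 drums each exceed 145 L, and no two of those can share a locker, so at least 6 storage lockers are needed.
A packing using 6 storage lockers:
  locker 1: 190 + 70 + 30 = 290
  locker 2: 180 + 70 = 250
  locker 3: 180 + 60 + 50 = 290
  locker 4: 180 + 60 = 240
  locker 5: 170 = 170
  locker 6: 170 = 170
This matches the lower bound, so 6 is optimal.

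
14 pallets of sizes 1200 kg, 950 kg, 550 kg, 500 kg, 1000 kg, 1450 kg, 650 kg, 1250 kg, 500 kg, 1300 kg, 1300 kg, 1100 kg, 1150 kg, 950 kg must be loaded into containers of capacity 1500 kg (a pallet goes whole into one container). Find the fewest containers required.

Total = 1450 + 1300 + 1300 + 1250 + 1200 + 1150 + 1100 + 1000 + 950 + 950 + 650 + 550 + 500 + 500 = 13850 kg.
Lower bound: ⌈13850/1500⌉ = 10 containers.
A packing using 11 containers:
  container 1: 1450 = 1450
  container 2: 1300 = 1300
  container 3: 1300 = 1300
  container 4: 1250 = 1250
  container 5: 1200 = 1200
  container 6: 1150 = 1150
  container 7: 1100 = 1100
  container 8: 1000 + 500 = 1500
  container 9: 950 + 550 = 1500
  container 10: 950 + 500 = 1450
  container 11: 650 = 650
No arrangement into 10 containers stays within capacity, so 11 is optimal.

11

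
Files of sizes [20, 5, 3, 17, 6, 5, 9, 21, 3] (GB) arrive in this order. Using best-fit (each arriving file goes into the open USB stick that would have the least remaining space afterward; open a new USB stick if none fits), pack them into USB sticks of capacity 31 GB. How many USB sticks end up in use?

  20 → USB stick 1 (new)  [load 20/31]
  5 → USB stick 1  [load 25/31]
  3 → USB stick 1  [load 28/31]
  17 → USB stick 2 (new)  [load 17/31]
  6 → USB stick 2  [load 23/31]
  5 → USB stick 2  [load 28/31]
  9 → USB stick 3 (new)  [load 9/31]
  21 → USB stick 3  [load 30/31]
  3 → USB stick 1  [load 31/31]
3 USB sticks opened.

3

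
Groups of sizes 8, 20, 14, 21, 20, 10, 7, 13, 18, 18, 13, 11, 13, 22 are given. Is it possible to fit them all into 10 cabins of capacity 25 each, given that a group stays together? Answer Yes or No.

Yes

A valid assignment using 10 cabins:
  cabin 1: 22 = 22
  cabin 2: 21 = 21
  cabin 3: 20 = 20
  cabin 4: 20 = 20
  cabin 5: 18 + 7 = 25
  cabin 6: 18 = 18
  cabin 7: 14 + 11 = 25
  cabin 8: 13 + 10 = 23
  cabin 9: 13 + 8 = 21
  cabin 10: 13 = 13
Every load is within 25, so 10 cabins suffice.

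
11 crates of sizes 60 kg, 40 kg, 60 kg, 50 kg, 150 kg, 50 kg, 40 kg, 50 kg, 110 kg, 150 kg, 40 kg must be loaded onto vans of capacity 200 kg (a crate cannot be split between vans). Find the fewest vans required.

4

Total = 150 + 150 + 110 + 60 + 60 + 50 + 50 + 50 + 40 + 40 + 40 = 800 kg.
Lower bound: ⌈800/200⌉ = 4 vans.
A packing using 4 vans:
  van 1: 150 + 50 = 200
  van 2: 150 + 50 = 200
  van 3: 110 + 50 + 40 = 200
  van 4: 60 + 60 + 40 + 40 = 200
This matches the lower bound, so 4 is optimal.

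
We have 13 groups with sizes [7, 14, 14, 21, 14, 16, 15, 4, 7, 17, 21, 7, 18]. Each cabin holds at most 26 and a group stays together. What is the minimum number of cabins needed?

Total = 21 + 21 + 18 + 17 + 16 + 15 + 14 + 14 + 14 + 7 + 7 + 7 + 4 = 175.
Lower bound: ⌈175/26⌉ = 7 cabins.
Also, 9 groups each exceed 13, and no two of those can share a cabin, so at least 9 cabins are needed.
A packing using 9 cabins:
  cabin 1: 21 + 4 = 25
  cabin 2: 21 = 21
  cabin 3: 18 + 7 = 25
  cabin 4: 17 + 7 = 24
  cabin 5: 16 + 7 = 23
  cabin 6: 15 = 15
  cabin 7: 14 = 14
  cabin 8: 14 = 14
  cabin 9: 14 = 14
This matches the lower bound, so 9 is optimal.

9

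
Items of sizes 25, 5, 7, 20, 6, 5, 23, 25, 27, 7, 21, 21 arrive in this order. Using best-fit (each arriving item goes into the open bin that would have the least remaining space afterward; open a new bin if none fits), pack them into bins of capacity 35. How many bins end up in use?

7

  25 → bin 1 (new)  [load 25/35]
  5 → bin 1  [load 30/35]
  7 → bin 2 (new)  [load 7/35]
  20 → bin 2  [load 27/35]
  6 → bin 2  [load 33/35]
  5 → bin 1  [load 35/35]
  23 → bin 3 (new)  [load 23/35]
  25 → bin 4 (new)  [load 25/35]
  27 → bin 5 (new)  [load 27/35]
  7 → bin 5  [load 34/35]
  21 → bin 6 (new)  [load 21/35]
  21 → bin 7 (new)  [load 21/35]
7 bins opened.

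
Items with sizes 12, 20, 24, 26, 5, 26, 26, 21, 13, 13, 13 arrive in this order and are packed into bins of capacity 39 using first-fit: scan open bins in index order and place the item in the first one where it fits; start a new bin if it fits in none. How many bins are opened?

6

  12 → bin 1 (new)  [load 12/39]
  20 → bin 1  [load 32/39]
  24 → bin 2 (new)  [load 24/39]
  26 → bin 3 (new)  [load 26/39]
  5 → bin 1  [load 37/39]
  26 → bin 4 (new)  [load 26/39]
  26 → bin 5 (new)  [load 26/39]
  21 → bin 6 (new)  [load 21/39]
  13 → bin 2  [load 37/39]
  13 → bin 3  [load 39/39]
  13 → bin 4  [load 39/39]
6 bins opened.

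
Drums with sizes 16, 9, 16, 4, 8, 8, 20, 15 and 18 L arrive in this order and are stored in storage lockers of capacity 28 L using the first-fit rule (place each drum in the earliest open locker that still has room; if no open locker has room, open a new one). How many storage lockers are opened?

  16 → locker 1 (new)  [load 16/28]
  9 → locker 1  [load 25/28]
  16 → locker 2 (new)  [load 16/28]
  4 → locker 2  [load 20/28]
  8 → locker 2  [load 28/28]
  8 → locker 3 (new)  [load 8/28]
  20 → locker 3  [load 28/28]
  15 → locker 4 (new)  [load 15/28]
  18 → locker 5 (new)  [load 18/28]
5 storage lockers opened.

5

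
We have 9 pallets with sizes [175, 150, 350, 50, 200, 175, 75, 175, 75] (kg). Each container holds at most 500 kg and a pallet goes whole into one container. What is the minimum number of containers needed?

3

Total = 350 + 200 + 175 + 175 + 175 + 150 + 75 + 75 + 50 = 1425 kg.
Lower bound: ⌈1425/500⌉ = 3 containers.
A packing using 3 containers:
  container 1: 350 + 150 = 500
  container 2: 200 + 175 + 75 + 50 = 500
  container 3: 175 + 175 + 75 = 425
This matches the lower bound, so 3 is optimal.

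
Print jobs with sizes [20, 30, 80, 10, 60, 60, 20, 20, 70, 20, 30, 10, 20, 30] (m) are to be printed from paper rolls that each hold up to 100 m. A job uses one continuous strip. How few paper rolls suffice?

5

Total = 80 + 70 + 60 + 60 + 30 + 30 + 30 + 20 + 20 + 20 + 20 + 20 + 10 + 10 = 480 m.
Lower bound: ⌈480/100⌉ = 5 paper rolls.
A packing using 5 paper rolls:
  roll 1: 80 + 20 = 100
  roll 2: 70 + 30 = 100
  roll 3: 60 + 30 + 10 = 100
  roll 4: 60 + 30 + 10 = 100
  roll 5: 20 + 20 + 20 + 20 = 80
This matches the lower bound, so 5 is optimal.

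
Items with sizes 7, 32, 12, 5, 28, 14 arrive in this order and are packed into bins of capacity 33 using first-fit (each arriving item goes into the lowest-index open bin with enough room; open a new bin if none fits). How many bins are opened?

  7 → bin 1 (new)  [load 7/33]
  32 → bin 2 (new)  [load 32/33]
  12 → bin 1  [load 19/33]
  5 → bin 1  [load 24/33]
  28 → bin 3 (new)  [load 28/33]
  14 → bin 4 (new)  [load 14/33]
4 bins opened.

4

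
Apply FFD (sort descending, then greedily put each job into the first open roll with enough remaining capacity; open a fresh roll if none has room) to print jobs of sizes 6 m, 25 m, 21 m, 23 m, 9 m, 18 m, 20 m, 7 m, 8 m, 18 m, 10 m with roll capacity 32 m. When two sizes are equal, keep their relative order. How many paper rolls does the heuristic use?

Sorted descending: 25, 23, 21, 20, 18, 18, 10, 9, 8, 7, 6.
  25 → roll 1 (new)  [load 25/32]
  23 → roll 2 (new)  [load 23/32]
  21 → roll 3 (new)  [load 21/32]
  20 → roll 4 (new)  [load 20/32]
  18 → roll 5 (new)  [load 18/32]
  18 → roll 6 (new)  [load 18/32]
  10 → roll 3  [load 31/32]
  9 → roll 2  [load 32/32]
  8 → roll 4  [load 28/32]
  7 → roll 1  [load 32/32]
  6 → roll 5  [load 24/32]
6 paper rolls opened.

6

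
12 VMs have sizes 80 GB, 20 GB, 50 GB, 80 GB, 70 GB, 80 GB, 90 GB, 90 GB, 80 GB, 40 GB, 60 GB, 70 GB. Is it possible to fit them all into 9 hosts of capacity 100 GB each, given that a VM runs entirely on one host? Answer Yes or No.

No

Total = 810 GB; ⌈810/100⌉ = 9.
The bound of 9 does not rule out 9, but exhaustive search shows no assignment into 9 hosts of capacity 100 GB exists — the minimum is 10.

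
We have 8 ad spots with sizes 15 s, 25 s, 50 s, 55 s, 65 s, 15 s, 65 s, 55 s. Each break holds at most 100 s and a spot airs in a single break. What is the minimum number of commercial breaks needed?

5

Total = 65 + 65 + 55 + 55 + 50 + 25 + 15 + 15 = 345 s.
Lower bound: ⌈345/100⌉ = 4 commercial breaks.
A packing using 5 commercial breaks:
  break 1: 65 + 25 = 90
  break 2: 65 + 15 + 15 = 95
  break 3: 55 = 55
  break 4: 55 = 55
  break 5: 50 = 50
No arrangement into 4 commercial breaks stays within capacity, so 5 is optimal.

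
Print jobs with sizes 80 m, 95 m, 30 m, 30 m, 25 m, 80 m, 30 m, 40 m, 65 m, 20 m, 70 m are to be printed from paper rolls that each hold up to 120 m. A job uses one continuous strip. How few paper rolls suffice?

Total = 95 + 80 + 80 + 70 + 65 + 40 + 30 + 30 + 30 + 25 + 20 = 565 m.
Lower bound: ⌈565/120⌉ = 5 paper rolls.
A packing using 5 paper rolls:
  roll 1: 95 + 25 = 120
  roll 2: 80 + 40 = 120
  roll 3: 80 + 30 = 110
  roll 4: 70 + 30 + 20 = 120
  roll 5: 65 + 30 = 95
This matches the lower bound, so 5 is optimal.

5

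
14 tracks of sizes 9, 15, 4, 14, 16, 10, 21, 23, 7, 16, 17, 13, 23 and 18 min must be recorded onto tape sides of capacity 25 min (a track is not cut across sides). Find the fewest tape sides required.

Total = 23 + 23 + 21 + 18 + 17 + 16 + 16 + 15 + 14 + 13 + 10 + 9 + 7 + 4 = 206 min.
Lower bound: ⌈206/25⌉ = 9 tape sides.
Also, 10 tracks each exceed 25/2 min, and no two of those can share a side, so at least 10 tape sides are needed.
A packing using 10 tape sides:
  side 1: 23 = 23
  side 2: 23 = 23
  side 3: 21 + 4 = 25
  side 4: 18 + 7 = 25
  side 5: 17 = 17
  side 6: 16 + 9 = 25
  side 7: 16 = 16
  side 8: 15 + 10 = 25
  side 9: 14 = 14
  side 10: 13 = 13
This matches the lower bound, so 10 is optimal.

10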